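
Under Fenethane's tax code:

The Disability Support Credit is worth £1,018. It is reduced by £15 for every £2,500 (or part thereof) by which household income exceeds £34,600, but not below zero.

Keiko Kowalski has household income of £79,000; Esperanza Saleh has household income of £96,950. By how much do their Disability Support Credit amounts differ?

Keiko (£79,000): Disability Support Credit: income exceeds £34,600 by £44,400, which is 18 full-or-partial £2,500 increments; reduction = 18 × £15 = £270, leaving £748.
Esperanza (£96,950): Disability Support Credit: income exceeds £34,600 by £62,350, which is 25 full-or-partial £2,500 increments; reduction = 25 × £15 = £375, leaving £643.
Difference: |£748 − £643| = £105.

£105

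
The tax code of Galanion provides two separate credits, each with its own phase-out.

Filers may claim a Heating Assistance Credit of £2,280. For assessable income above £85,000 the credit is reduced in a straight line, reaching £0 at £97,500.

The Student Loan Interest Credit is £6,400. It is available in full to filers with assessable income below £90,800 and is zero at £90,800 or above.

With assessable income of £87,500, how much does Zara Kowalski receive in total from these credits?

£8,224

Heating Assistance Credit: £87,500 is £2,500 into a £12,500 phase-out range, leaving 10,000/12,500 of the credit: £2,280 × 10,000/12,500 = £1,824.
Student Loan Interest Credit: £87,500 is below the £90,800 cutoff, so the full £6,400 applies.
Total: £1,824 + £6,400 = £8,224.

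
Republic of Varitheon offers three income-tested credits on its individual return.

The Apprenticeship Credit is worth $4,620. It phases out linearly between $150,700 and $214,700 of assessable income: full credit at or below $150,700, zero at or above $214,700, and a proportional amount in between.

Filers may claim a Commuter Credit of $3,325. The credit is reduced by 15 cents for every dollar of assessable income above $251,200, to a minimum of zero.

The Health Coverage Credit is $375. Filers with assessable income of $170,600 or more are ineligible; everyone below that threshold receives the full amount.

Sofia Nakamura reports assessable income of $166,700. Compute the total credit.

Apprenticeship Credit: $166,700 is $16,000 into a $64,000 phase-out range, leaving 48,000/64,000 of the credit: $4,620 × 48,000/64,000 = $3,465.
Commuter Credit: $166,700 is at or below the $251,200 threshold, so the full $3,325 applies.
Health Coverage Credit: $166,700 is below the $170,600 cutoff, so the full $375 applies.
Total: $3,465 + $3,325 + $375 = $7,165.

$7,165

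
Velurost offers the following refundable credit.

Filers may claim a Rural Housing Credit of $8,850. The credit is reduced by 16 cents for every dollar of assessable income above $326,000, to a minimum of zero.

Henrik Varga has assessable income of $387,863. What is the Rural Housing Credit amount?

$0

Rural Housing Credit: 16% of the $61,863 excess over $326,000 is $9,898.08 ≥ base, so the credit is $0.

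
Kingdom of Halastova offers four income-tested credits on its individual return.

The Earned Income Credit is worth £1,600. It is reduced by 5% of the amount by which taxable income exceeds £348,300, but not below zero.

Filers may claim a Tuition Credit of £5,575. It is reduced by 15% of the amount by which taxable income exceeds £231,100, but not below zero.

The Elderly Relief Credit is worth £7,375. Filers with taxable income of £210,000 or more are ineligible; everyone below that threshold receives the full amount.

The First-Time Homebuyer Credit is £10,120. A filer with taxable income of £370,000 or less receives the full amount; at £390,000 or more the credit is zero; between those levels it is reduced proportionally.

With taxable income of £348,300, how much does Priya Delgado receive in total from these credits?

£11,720

Earned Income Credit: £348,300 is at or below the £348,300 threshold, so the full £1,600 applies.
Tuition Credit: 15% of the £117,200 excess over £231,100 is £17,580 ≥ base, so the credit is £0.
Elderly Relief Credit: £348,300 meets or exceeds the £210,000 cutoff, so the credit is £0.
First-Time Homebuyer Credit: £348,300 is at or below the £370,000 threshold, so the full £10,120 applies.
Total: £1,600 + £0 + £0 + £10,120 = £11,720.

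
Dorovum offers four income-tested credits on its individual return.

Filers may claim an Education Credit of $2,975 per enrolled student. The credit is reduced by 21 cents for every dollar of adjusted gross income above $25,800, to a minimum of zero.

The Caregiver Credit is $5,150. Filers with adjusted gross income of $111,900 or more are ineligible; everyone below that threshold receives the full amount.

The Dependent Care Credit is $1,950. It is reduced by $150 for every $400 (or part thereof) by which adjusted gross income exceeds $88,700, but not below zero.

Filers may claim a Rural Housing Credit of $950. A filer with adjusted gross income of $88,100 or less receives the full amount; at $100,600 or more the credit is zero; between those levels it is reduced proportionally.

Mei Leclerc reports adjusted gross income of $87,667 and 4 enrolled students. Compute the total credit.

Education Credit: base = 4 × $2,975 = $11,900. 21% of the $61,867 excess over $25,800 is $12,992.07 ≥ base, so the credit is $0.
Caregiver Credit: $87,667 is below the $111,900 cutoff, so the full $5,150 applies.
Dependent Care Credit: $87,667 is at or below the $88,700 threshold, so the full $1,950 applies.
Rural Housing Credit: $87,667 is at or below the $88,100 threshold, so the full $950 applies.
Total: $0 + $5,150 + $1,950 + $950 = $8,050.

$8,050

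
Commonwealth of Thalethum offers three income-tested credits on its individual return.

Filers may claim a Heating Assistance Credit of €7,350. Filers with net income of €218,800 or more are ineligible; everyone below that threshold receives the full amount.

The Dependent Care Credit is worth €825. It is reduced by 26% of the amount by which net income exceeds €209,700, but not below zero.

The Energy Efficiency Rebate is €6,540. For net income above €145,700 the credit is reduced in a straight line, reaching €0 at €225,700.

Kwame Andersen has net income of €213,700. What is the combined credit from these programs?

€8,331

Heating Assistance Credit: €213,700 is below the €218,800 cutoff, so the full €7,350 applies.
Dependent Care Credit: 26% of the €4,000 excess over €209,700 is €1,040 ≥ base, so the credit is €0.
Energy Efficiency Rebate: €213,700 is €68,000 into a €80,000 phase-out range, leaving 12,000/80,000 of the credit: €6,540 × 12,000/80,000 = €981.
Total: €7,350 + €0 + €981 = €8,331.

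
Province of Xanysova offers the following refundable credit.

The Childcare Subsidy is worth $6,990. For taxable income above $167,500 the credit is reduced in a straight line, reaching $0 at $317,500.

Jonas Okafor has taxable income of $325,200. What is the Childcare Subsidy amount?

Childcare Subsidy: $325,200 is at or above $317,500, so the credit is $0.

$0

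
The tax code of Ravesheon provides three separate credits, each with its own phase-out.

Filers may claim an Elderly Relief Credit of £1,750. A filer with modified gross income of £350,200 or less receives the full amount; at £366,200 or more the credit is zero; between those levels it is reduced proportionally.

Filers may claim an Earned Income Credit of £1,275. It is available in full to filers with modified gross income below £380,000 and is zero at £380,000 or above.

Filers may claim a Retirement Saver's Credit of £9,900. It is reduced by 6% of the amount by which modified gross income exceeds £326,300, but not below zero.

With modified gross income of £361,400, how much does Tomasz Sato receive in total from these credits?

£9,594

Elderly Relief Credit: £361,400 is £11,200 into a £16,000 phase-out range, leaving 4,800/16,000 of the credit: £1,750 × 4,800/16,000 = £525.
Earned Income Credit: £361,400 is below the £380,000 cutoff, so the full £1,275 applies.
Retirement Saver's Credit: 6% of the £35,100 excess over £326,300 is £2,106; credit = £9,900 − £2,106 = £7,794.
Total: £525 + £1,275 + £7,794 = £9,594.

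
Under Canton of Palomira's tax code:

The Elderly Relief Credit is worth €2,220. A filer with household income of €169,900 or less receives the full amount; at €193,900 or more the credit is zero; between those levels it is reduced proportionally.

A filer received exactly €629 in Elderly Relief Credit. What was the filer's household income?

€629 is 629/2,220 of the full €2,220, so 1,591/2,220 of the €24,000 range has been used: income = €169,900 + €24,000 × 1,591/2,220 = €187,100.

€187,100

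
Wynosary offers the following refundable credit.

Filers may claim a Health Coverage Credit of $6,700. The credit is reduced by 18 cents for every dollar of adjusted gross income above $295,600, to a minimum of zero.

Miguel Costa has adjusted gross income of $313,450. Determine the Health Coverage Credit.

Health Coverage Credit: 18% of the $17,850 excess over $295,600 is $3,213; credit = $6,700 − $3,213 = $3,487.

$3,487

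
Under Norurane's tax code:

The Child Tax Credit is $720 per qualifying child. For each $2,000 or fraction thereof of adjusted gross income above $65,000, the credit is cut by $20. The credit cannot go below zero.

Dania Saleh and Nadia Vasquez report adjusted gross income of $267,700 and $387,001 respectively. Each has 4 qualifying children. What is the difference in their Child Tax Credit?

Dania ($267,700): Child Tax Credit: base = 4 × $720 = $2,880. income exceeds $65,000 by $202,700, which is 102 full-or-partial $2,000 increments; reduction = 102 × $20 = $2,040, leaving $840.
Nadia ($387,001): Child Tax Credit: base = 4 × $720 = $2,880. income exceeds $65,000 by $322,001 → 162 increments × $20 = $3,240 ≥ base, so the credit is $0.
Difference: |$840 − $0| = $840.

$840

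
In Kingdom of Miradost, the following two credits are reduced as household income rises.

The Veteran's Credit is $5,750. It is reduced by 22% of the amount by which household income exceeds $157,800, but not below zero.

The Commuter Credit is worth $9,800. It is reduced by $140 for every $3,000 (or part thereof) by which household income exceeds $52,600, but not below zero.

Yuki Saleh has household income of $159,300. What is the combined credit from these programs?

$10,180

Veteran's Credit: 22% of the $1,500 excess over $157,800 is $330; credit = $5,750 − $330 = $5,420.
Commuter Credit: income exceeds $52,600 by $106,700, which is 36 full-or-partial $3,000 increments; reduction = 36 × $140 = $5,040, leaving $4,760.
Total: $5,420 + $4,760 = $10,180.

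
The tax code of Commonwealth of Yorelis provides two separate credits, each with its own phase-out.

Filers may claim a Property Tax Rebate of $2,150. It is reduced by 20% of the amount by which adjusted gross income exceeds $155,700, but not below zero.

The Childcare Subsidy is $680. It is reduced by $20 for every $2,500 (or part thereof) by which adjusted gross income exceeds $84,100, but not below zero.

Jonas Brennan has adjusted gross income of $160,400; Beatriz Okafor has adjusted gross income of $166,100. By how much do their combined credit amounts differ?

$1,180

Jonas ($160,400): Property Tax Rebate: 20% of the $4,700 excess over $155,700 is $940; credit = $2,150 − $940 = $1,210. Childcare Subsidy: income exceeds $84,100 by $76,300, which is 31 full-or-partial $2,500 increments; reduction = 31 × $20 = $620, leaving $60. total $1,210 + $60 = $1,270
Beatriz ($166,100): Property Tax Rebate: 20% of the $10,400 excess over $155,700 is $2,080; credit = $2,150 − $2,080 = $70. Childcare Subsidy: income exceeds $84,100 by $82,000, which is 33 full-or-partial $2,500 increments; reduction = 33 × $20 = $660, leaving $20. total $70 + $20 = $90
Difference: |$1,270 − $90| = $1,180.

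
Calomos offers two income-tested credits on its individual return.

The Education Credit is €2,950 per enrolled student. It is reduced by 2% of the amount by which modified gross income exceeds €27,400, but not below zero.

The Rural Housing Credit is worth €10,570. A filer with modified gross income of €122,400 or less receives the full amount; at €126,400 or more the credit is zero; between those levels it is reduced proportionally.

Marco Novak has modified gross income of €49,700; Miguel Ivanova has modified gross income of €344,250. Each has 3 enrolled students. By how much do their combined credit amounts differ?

€16,461

Marco (€49,700): Education Credit: base = 3 × €2,950 = €8,850. 2% of the €22,300 excess over €27,400 is €446; credit = €8,850 − €446 = €8,404. Rural Housing Credit: €49,700 is at or below the €122,400 threshold, so the full €10,570 applies. total €8,404 + €10,570 = €18,974
Miguel (€344,250): Education Credit: base = 3 × €2,950 = €8,850. 2% of the €316,850 excess over €27,400 is €6,337; credit = €8,850 − €6,337 = €2,513. Rural Housing Credit: €344,250 is at or above €126,400, so the credit is €0. total €2,513 + €0 = €2,513
Difference: |€18,974 − €2,513| = €16,461.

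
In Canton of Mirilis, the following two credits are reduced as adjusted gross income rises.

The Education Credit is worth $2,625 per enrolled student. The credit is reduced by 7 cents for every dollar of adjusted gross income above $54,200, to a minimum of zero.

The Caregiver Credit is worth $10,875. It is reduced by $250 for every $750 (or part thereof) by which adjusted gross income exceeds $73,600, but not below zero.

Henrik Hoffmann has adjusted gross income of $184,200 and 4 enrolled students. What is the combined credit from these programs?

$1,400

Education Credit: base = 4 × $2,625 = $10,500. 7% of the $130,000 excess over $54,200 is $9,100; credit = $10,500 − $9,100 = $1,400.
Caregiver Credit: income exceeds $73,600 by $110,600 → 148 increments × $250 = $37,000 ≥ base, so the credit is $0.
Total: $1,400 + $0 = $1,400.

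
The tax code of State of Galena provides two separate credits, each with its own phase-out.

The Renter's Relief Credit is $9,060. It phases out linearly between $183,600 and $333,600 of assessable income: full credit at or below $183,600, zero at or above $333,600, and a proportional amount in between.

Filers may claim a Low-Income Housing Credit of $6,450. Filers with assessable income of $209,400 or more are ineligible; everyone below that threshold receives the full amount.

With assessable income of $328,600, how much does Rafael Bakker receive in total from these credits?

Renter's Relief Credit: $328,600 is $145,000 into a $150,000 phase-out range, leaving 5,000/150,000 of the credit: $9,060 × 5,000/150,000 = $302.
Low-Income Housing Credit: $328,600 meets or exceeds the $209,400 cutoff, so the credit is $0.
Total: $302 + $0 = $302.

$302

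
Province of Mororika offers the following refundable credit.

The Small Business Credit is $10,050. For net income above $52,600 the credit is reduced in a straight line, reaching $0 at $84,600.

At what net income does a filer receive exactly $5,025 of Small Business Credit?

$68,600

$5,025 is 5,025/10,050 of the full $10,050, so 5,025/10,050 of the $32,000 range has been used: income = $52,600 + $32,000 × 5,025/10,050 = $68,600.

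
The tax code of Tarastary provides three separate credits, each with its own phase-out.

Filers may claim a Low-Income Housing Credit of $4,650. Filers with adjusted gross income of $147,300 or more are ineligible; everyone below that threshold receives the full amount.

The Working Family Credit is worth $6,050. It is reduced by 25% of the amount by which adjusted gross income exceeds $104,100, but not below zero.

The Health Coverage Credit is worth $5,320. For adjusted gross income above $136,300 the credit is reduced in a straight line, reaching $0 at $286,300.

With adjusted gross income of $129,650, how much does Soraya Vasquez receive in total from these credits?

$9,970

Low-Income Housing Credit: $129,650 is below the $147,300 cutoff, so the full $4,650 applies.
Working Family Credit: 25% of the $25,550 excess over $104,100 is $6,387.50 ≥ base, so the credit is $0.
Health Coverage Credit: $129,650 is at or below the $136,300 threshold, so the full $5,320 applies.
Total: $4,650 + $0 + $5,320 = $9,970.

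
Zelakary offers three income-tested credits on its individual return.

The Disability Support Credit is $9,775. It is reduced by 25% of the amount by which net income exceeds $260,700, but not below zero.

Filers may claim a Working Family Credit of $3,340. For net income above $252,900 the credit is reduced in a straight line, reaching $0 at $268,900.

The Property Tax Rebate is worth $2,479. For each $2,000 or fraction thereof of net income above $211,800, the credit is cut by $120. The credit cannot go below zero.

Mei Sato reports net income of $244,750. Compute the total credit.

Disability Support Credit: $244,750 is at or below the $260,700 threshold, so the full $9,775 applies.
Working Family Credit: $244,750 is at or below the $252,900 threshold, so the full $3,340 applies.
Property Tax Rebate: income exceeds $211,800 by $32,950, which is 17 full-or-partial $2,000 increments; reduction = 17 × $120 = $2,040, leaving $439.
Total: $9,775 + $3,340 + $439 = $13,554.

$13,554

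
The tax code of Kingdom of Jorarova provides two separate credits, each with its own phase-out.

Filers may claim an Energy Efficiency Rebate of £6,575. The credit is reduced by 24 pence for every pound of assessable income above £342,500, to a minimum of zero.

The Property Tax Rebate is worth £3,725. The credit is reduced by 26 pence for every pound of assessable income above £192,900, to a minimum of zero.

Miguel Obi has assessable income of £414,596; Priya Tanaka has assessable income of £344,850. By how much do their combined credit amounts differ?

£6,011

Miguel (£414,596): Energy Efficiency Rebate: 24% of the £72,096 excess over £342,500 is £17,303.04 ≥ base, so the credit is £0. Property Tax Rebate: 26% of the £221,696 excess over £192,900 is £57,640.96 ≥ base, so the credit is £0. total £0 + £0 = £0
Priya (£344,850): Energy Efficiency Rebate: 24% of the £2,350 excess over £342,500 is £564; credit = £6,575 − £564 = £6,011. Property Tax Rebate: 26% of the £151,950 excess over £192,900 is £39,507 ≥ base, so the credit is £0. total £6,011 + £0 = £6,011
Difference: |£0 − £6,011| = £6,011.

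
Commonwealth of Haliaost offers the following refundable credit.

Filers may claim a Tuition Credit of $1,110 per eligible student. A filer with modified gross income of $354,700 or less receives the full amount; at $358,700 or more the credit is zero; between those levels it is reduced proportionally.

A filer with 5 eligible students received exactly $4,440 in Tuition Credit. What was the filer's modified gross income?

Full credit = 5 × $1,110 = $5,550.
$4,440 is 4,440/5,550 of the full $5,550, so 1,110/5,550 of the $4,000 range has been used: income = $354,700 + $4,000 × 1,110/5,550 = $355,500.

$355,500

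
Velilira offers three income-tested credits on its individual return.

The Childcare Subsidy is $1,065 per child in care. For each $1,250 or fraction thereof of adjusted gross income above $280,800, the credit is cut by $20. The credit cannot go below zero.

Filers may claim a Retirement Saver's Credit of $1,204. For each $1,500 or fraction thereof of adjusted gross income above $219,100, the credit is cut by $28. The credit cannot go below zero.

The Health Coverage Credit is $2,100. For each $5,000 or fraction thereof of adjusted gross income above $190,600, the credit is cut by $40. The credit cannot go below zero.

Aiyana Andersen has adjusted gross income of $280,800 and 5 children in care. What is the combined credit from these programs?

$6,693

Childcare Subsidy: base = 5 × $1,065 = $5,325. $280,800 is at or below the $280,800 threshold, so the full $5,325 applies.
Retirement Saver's Credit: income exceeds $219,100 by $61,700, which is 42 full-or-partial $1,500 increments; reduction = 42 × $28 = $1,176, leaving $28.
Health Coverage Credit: income exceeds $190,600 by $90,200, which is 19 full-or-partial $5,000 increments; reduction = 19 × $40 = $760, leaving $1,340.
Total: $5,325 + $28 + $1,340 = $6,693.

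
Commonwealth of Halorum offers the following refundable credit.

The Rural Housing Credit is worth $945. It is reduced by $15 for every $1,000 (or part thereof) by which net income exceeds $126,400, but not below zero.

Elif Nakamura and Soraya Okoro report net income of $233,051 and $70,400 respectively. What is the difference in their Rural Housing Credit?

$945

Elif ($233,051): Rural Housing Credit: income exceeds $126,400 by $106,651 → 107 increments × $15 = $1,605 ≥ base, so the credit is $0.
Soraya ($70,400): Rural Housing Credit: $70,400 is at or below the $126,400 threshold, so the full $945 applies.
Difference: |$0 − $945| = $945.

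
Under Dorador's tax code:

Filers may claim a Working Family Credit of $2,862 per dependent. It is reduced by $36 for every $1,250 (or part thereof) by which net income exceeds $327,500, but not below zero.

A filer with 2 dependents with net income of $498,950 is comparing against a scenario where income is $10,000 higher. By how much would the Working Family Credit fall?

$288

At $498,950 — base = 2 × $2,862 = $5,724. income exceeds $327,500 by $171,450, which is 138 full-or-partial $1,250 increments; reduction = 138 × $36 = $4,968, leaving $756.
At $508,950 — base = 2 × $2,862 = $5,724. income exceeds $327,500 by $181,450, which is 146 full-or-partial $1,250 increments; reduction = 146 × $36 = $5,256, leaving $468.
Lost: $756 − $468 = $288.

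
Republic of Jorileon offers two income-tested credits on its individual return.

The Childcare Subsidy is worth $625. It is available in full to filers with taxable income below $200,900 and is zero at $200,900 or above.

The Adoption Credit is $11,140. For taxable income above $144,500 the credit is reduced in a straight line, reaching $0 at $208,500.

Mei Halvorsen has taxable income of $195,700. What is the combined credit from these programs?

Childcare Subsidy: $195,700 is below the $200,900 cutoff, so the full $625 applies.
Adoption Credit: $195,700 is $51,200 into a $64,000 phase-out range, leaving 12,800/64,000 of the credit: $11,140 × 12,800/64,000 = $2,228.
Total: $625 + $2,228 = $2,853.

$2,853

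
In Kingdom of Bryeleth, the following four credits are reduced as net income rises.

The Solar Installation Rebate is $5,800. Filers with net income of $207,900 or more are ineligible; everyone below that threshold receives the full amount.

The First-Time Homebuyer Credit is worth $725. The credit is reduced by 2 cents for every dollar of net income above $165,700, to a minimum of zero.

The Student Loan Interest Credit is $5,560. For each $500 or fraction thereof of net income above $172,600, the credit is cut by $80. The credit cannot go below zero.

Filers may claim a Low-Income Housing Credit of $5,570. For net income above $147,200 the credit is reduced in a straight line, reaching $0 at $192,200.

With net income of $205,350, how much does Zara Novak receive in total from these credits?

Solar Installation Rebate: $205,350 is below the $207,900 cutoff, so the full $5,800 applies.
First-Time Homebuyer Credit: 2% of the $39,650 excess over $165,700 is $793 ≥ base, so the credit is $0.
Student Loan Interest Credit: income exceeds $172,600 by $32,750, which is 66 full-or-partial $500 increments; reduction = 66 × $80 = $5,280, leaving $280.
Low-Income Housing Credit: $205,350 is at or above $192,200, so the credit is $0.
Total: $5,800 + $0 + $280 + $0 = $6,080.

$6,080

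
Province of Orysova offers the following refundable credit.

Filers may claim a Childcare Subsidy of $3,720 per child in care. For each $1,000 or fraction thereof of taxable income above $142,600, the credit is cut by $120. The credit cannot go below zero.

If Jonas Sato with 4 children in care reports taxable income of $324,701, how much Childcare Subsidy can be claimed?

Childcare Subsidy: base = 4 × $3,720 = $14,880. income exceeds $142,600 by $182,101 → 183 increments × $120 = $21,960 ≥ base, so the credit is $0.

$0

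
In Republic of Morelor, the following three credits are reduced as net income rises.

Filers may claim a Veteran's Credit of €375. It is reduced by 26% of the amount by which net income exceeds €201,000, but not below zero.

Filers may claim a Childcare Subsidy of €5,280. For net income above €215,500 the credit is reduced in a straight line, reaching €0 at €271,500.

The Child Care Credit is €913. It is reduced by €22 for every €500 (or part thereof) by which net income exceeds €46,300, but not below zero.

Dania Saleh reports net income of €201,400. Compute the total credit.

Veteran's Credit: 26% of the €400 excess over €201,000 is €104; credit = €375 − €104 = €271.
Childcare Subsidy: €201,400 is at or below the €215,500 threshold, so the full €5,280 applies.
Child Care Credit: income exceeds €46,300 by €155,100 → 311 increments × €22 = €6,842 ≥ base, so the credit is €0.
Total: €271 + €5,280 + €0 = €5,551.

€5,551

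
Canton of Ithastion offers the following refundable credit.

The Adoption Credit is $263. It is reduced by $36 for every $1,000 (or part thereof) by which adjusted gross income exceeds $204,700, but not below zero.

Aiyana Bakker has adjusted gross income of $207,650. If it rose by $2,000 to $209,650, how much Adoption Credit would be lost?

$72

At $207,650 — income exceeds $204,700 by $2,950, which is 3 full-or-partial $1,000 increments; reduction = 3 × $36 = $108, leaving $155.
At $209,650 — income exceeds $204,700 by $4,950, which is 5 full-or-partial $1,000 increments; reduction = 5 × $36 = $180, leaving $83.
Lost: $155 − $83 = $72.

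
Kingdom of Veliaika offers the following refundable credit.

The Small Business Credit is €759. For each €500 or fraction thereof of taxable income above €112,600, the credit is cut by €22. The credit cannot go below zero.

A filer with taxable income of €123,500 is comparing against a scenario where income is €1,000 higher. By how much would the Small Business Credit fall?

€44

At €123,500 — income exceeds €112,600 by €10,900, which is 22 full-or-partial €500 increments; reduction = 22 × €22 = €484, leaving €275.
At €124,500 — income exceeds €112,600 by €11,900, which is 24 full-or-partial €500 increments; reduction = 24 × €22 = €528, leaving €231.
Lost: €275 − €231 = €44.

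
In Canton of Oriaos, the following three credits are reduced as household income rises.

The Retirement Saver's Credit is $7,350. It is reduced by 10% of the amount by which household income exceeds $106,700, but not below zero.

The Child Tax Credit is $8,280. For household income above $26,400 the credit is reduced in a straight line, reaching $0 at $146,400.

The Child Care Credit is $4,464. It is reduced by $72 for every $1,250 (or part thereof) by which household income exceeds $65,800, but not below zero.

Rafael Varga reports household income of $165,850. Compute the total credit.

$1,435

Retirement Saver's Credit: 10% of the $59,150 excess over $106,700 is $5,915; credit = $7,350 − $5,915 = $1,435.
Child Tax Credit: $165,850 is at or above $146,400, so the credit is $0.
Child Care Credit: income exceeds $65,800 by $100,050 → 81 increments × $72 = $5,832 ≥ base, so the credit is $0.
Total: $1,435 + $0 + $0 = $1,435.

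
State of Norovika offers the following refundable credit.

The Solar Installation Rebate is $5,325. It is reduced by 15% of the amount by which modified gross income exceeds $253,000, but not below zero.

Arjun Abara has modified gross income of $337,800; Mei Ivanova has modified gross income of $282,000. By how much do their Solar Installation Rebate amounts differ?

Arjun ($337,800): Solar Installation Rebate: 15% of the $84,800 excess over $253,000 is $12,720 ≥ base, so the credit is $0.
Mei ($282,000): Solar Installation Rebate: 15% of the $29,000 excess over $253,000 is $4,350; credit = $5,325 − $4,350 = $975.
Difference: |$0 − $975| = $975.

$975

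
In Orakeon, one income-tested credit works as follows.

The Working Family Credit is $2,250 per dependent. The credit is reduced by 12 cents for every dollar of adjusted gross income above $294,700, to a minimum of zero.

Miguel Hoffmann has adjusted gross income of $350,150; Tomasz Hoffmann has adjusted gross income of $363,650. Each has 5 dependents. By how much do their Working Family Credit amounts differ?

$1,620

Miguel ($350,150): Working Family Credit: base = 5 × $2,250 = $11,250. 12% of the $55,450 excess over $294,700 is $6,654; credit = $11,250 − $6,654 = $4,596.
Tomasz ($363,650): Working Family Credit: base = 5 × $2,250 = $11,250. 12% of the $68,950 excess over $294,700 is $8,274; credit = $11,250 − $8,274 = $2,976.
Difference: |$4,596 − $2,976| = $1,620.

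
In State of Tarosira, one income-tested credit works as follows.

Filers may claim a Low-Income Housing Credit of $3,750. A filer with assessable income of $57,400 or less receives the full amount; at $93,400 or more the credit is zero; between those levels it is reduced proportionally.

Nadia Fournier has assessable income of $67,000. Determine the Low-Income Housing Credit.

$2,750

Low-Income Housing Credit: $67,000 is $9,600 into a $36,000 phase-out range, leaving 26,400/36,000 of the credit: $3,750 × 26,400/36,000 = $2,750.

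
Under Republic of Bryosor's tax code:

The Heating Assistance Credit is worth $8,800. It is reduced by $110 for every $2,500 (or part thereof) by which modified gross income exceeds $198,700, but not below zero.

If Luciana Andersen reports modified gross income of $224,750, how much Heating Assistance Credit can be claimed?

$7,590

Heating Assistance Credit: income exceeds $198,700 by $26,050, which is 11 full-or-partial $2,500 increments; reduction = 11 × $110 = $1,210, leaving $7,590.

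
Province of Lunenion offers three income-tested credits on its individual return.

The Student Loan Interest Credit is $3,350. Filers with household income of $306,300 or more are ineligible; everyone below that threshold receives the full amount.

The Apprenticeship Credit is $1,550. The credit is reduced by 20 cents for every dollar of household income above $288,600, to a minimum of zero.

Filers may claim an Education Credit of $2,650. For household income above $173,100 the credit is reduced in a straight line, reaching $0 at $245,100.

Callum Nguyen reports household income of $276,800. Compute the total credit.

$4,900

Student Loan Interest Credit: $276,800 is below the $306,300 cutoff, so the full $3,350 applies.
Apprenticeship Credit: $276,800 is at or below the $288,600 threshold, so the full $1,550 applies.
Education Credit: $276,800 is at or above $245,100, so the credit is $0.
Total: $3,350 + $1,550 + $0 = $4,900.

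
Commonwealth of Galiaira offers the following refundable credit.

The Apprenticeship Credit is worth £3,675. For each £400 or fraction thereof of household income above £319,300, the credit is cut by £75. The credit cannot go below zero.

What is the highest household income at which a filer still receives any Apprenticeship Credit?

After 48 increments the reduction is 48 × £75 = £3,600, leaving £75; one more increment wipes it out. Increment 48 ends at excess 48 × £400 = £19,200, so the highest qualifying income is £319,300 + £19,200 = £338,500.

£338,500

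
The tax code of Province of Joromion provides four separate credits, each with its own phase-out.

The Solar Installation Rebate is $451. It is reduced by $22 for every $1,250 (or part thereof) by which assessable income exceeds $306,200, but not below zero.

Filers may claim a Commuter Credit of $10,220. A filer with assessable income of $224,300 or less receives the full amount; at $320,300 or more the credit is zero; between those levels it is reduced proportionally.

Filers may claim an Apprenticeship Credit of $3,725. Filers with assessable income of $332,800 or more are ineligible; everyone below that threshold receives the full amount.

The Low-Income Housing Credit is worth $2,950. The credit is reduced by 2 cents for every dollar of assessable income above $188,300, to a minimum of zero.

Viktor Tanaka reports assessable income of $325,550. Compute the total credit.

$4,029

Solar Installation Rebate: income exceeds $306,200 by $19,350, which is 16 full-or-partial $1,250 increments; reduction = 16 × $22 = $352, leaving $99.
Commuter Credit: $325,550 is at or above $320,300, so the credit is $0.
Apprenticeship Credit: $325,550 is below the $332,800 cutoff, so the full $3,725 applies.
Low-Income Housing Credit: 2% of the $137,250 excess over $188,300 is $2,745; credit = $2,950 − $2,745 = $205.
Total: $99 + $0 + $3,725 + $205 = $4,029.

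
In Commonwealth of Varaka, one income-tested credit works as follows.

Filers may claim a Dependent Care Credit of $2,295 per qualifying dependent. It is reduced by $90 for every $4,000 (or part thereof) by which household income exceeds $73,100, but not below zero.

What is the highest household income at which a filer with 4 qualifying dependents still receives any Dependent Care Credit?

$477,100

Full credit = 4 × $2,295 = $9,180.
After 101 increments the reduction is 101 × $90 = $9,090, leaving $90; one more increment wipes it out. Increment 101 ends at excess 101 × $4,000 = $404,000, so the highest qualifying income is $73,100 + $404,000 = $477,100.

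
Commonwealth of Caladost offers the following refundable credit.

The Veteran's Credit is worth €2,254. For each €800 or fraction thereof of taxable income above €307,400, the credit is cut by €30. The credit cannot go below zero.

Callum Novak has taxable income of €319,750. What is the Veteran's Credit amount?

€1,774

Veteran's Credit: income exceeds €307,400 by €12,350, which is 16 full-or-partial €800 increments; reduction = 16 × €30 = €480, leaving €1,774.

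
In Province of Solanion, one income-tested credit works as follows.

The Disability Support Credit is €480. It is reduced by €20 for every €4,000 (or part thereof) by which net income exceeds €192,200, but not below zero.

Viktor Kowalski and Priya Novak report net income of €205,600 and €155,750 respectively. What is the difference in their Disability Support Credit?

Viktor (€205,600): Disability Support Credit: income exceeds €192,200 by €13,400, which is 4 full-or-partial €4,000 increments; reduction = 4 × €20 = €80, leaving €400.
Priya (€155,750): Disability Support Credit: €155,750 is at or below the €192,200 threshold, so the full €480 applies.
Difference: |€400 − €480| = €80.

€80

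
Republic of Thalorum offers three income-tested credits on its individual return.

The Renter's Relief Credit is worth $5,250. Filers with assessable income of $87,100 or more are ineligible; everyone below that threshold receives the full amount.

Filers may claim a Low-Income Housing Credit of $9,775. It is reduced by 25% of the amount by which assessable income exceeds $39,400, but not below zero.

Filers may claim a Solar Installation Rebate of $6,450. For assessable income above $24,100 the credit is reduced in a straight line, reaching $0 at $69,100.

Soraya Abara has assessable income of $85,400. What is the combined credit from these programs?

Renter's Relief Credit: $85,400 is below the $87,100 cutoff, so the full $5,250 applies.
Low-Income Housing Credit: 25% of the $46,000 excess over $39,400 is $11,500 ≥ base, so the credit is $0.
Solar Installation Rebate: $85,400 is at or above $69,100, so the credit is $0.
Total: $5,250 + $0 + $0 = $5,250.

$5,250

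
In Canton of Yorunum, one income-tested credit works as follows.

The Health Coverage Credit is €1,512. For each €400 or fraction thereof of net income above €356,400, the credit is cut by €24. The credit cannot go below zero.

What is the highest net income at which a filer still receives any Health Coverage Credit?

After 62 increments the reduction is 62 × €24 = €1,488, leaving €24; one more increment wipes it out. Increment 62 ends at excess 62 × €400 = €24,800, so the highest qualifying income is €356,400 + €24,800 = €381,200.

€381,200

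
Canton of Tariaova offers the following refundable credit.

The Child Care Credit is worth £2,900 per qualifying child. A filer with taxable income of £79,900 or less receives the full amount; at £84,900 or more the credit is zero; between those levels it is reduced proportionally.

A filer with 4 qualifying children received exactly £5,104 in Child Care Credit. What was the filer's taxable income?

Full credit = 4 × £2,900 = £11,600.
£5,104 is 5,104/11,600 of the full £11,600, so 6,496/11,600 of the £5,000 range has been used: income = £79,900 + £5,000 × 6,496/11,600 = £82,700.

£82,700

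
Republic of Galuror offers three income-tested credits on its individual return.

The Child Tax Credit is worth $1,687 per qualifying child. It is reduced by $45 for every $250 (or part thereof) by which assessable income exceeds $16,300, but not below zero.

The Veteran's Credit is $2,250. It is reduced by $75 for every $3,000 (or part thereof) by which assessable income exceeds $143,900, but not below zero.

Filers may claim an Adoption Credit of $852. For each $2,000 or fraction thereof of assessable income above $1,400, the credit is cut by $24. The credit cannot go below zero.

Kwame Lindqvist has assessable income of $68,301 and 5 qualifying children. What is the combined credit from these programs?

Child Tax Credit: base = 5 × $1,687 = $8,435. income exceeds $16,300 by $52,001 → 209 increments × $45 = $9,405 ≥ base, so the credit is $0.
Veteran's Credit: $68,301 is at or below the $143,900 threshold, so the full $2,250 applies.
Adoption Credit: income exceeds $1,400 by $66,901, which is 34 full-or-partial $2,000 increments; reduction = 34 × $24 = $816, leaving $36.
Total: $0 + $2,250 + $36 = $2,286.

$2,286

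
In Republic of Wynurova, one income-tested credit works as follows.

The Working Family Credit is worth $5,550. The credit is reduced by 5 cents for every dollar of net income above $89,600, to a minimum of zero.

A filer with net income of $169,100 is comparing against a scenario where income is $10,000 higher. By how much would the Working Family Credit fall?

At $169,100 — 5% of the $79,500 excess over $89,600 is $3,975; credit = $5,550 − $3,975 = $1,575.
At $179,100 — 5% of the $89,500 excess over $89,600 is $4,475; credit = $5,550 − $4,475 = $1,075.
Lost: $1,575 − $1,075 = $500.

$500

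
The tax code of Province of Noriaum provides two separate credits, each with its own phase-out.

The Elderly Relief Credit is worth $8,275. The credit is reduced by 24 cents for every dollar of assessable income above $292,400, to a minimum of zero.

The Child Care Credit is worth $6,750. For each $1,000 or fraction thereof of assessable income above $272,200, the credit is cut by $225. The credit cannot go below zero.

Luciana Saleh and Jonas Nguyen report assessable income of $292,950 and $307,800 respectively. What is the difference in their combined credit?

$5,589

Luciana ($292,950): Elderly Relief Credit: 24% of the $550 excess over $292,400 is $132; credit = $8,275 − $132 = $8,143. Child Care Credit: income exceeds $272,200 by $20,750, which is 21 full-or-partial $1,000 increments; reduction = 21 × $225 = $4,725, leaving $2,025. total $8,143 + $2,025 = $10,168
Jonas ($307,800): Elderly Relief Credit: 24% of the $15,400 excess over $292,400 is $3,696; credit = $8,275 − $3,696 = $4,579. Child Care Credit: income exceeds $272,200 by $35,600 → 36 increments × $225 = $8,100 ≥ base, so the credit is $0. total $4,579 + $0 = $4,579
Difference: |$10,168 − $4,579| = $5,589.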